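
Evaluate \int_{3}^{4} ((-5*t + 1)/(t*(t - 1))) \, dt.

log(4/27)

Factor the denominator: t**2 - t = t(t - 1).
Partial fractions: (-5*t + 1)/(t*(t - 1)) = -1/t - 4/(t - 1).
An antiderivative is F(t) = -log(t) - 4*log(t - 1).
Then F(4) - F(3) = (-4*log(3) - 2*log(2)) - (-log(48)) = log(4/27).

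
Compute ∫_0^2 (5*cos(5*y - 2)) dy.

sin(2) + sin(8)

Let u = 5*y - 2, so du = 5 dy. When y = 0, u = -2; when y = 2, u = 8.
The integral becomes ∫ cos(u) du from -2 to 8, with antiderivative sin(u).
Back in y: F(y) = sin(5*y - 2).
Then F(2) - F(0) = (sin(8)) - (-sin(2)) = sin(2) + sin(8).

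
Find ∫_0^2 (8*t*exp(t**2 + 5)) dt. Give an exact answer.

Let u = t**2 + 5, so du = 2*t dt. When t = 0, u = 5; when t = 2, u = 9.
The integral becomes 4·∫ exp(u) du from 5 to 9, with antiderivative 4*exp(u).
Back in t: F(t) = 4*exp(t**2 + 5).
Then F(2) - F(0) = (4*exp(9)) - (4*exp(5)) = -4*(1 - exp(4))*exp(5).

-4*(1 - exp(4))*exp(5)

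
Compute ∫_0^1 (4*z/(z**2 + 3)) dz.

Let u = z**2 + 3, so du = 2*z dz. When z = 0, u = 3; when z = 1, u = 4.
The integral becomes 2·∫ 1/u du from 3 to 4, with antiderivative 2*log(u).
Back in z: F(z) = 2*log(z**2 + 3).
Then F(1) - F(0) = (log(16)) - (log(9)) = log(16/9).

log(16/9)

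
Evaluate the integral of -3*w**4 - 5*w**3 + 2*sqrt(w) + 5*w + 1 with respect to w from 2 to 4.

By the power rule, an antiderivative is F(w) = -3*w**5/5 - 5*w**4/4 + 4*w**(3/2)/3 + 5*w**2/2 + w.
Then F(4) - F(2) = (-13196/15) - (-136/5 + 8*sqrt(2)/3) = -12788/15 - 8*sqrt(2)/3.

-12788/15 - 8*sqrt(2)/3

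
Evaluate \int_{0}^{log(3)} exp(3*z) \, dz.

Let u = exp(z), so du = exp(z) dz. When z = 0, u = 1; when z = log(3), u = 3.
The integral becomes ∫ u**2 du from 1 to 3, with antiderivative u**3/3.
Back in z: F(z) = exp(3*z)/3.
Then F(log(3)) - F(0) = (9) - (1/3) = 26/3.

26/3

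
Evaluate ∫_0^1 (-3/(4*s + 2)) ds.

An antiderivative is F(s) = -3*log(4*s + 2)/4.
Then F(1) - F(0) = (-3*log(6)/4) - (-3*log(2)/4) = -3*log(3)/4.

-3*log(3)/4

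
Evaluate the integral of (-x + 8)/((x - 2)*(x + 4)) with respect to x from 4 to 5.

log(32/27)

Factor the denominator: x**2 + 2*x - 8 = (x + 4)(x - 2).
Partial fractions: (-x + 8)/((x - 2)*(x + 4)) = -2/(x + 4) + 1/(x - 2).
An antiderivative is F(x) = log(x - 2) - 2*log(x + 4).
Then F(5) - F(4) = (-log(27)) - (-log(32)) = log(32/27).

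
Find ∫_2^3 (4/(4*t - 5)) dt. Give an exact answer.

log(7/3)

An antiderivative is F(t) = log(4*t - 5).
Then F(3) - F(2) = (log(7)) - (log(3)) = log(7/3).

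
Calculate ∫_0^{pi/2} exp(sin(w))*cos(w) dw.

Let u = sin(w), so du = cos(w) dw. When w = 0, u = 0; when w = pi/2, u = 1.
The integral becomes ∫ exp(u) du from 0 to 1, with antiderivative exp(u).
Back in w: F(w) = exp(sin(w)).
Then F(pi/2) - F(0) = (E) - (1) = -1 + E.

-1 + E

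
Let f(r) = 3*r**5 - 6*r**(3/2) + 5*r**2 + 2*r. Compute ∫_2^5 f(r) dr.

By the power rule, an antiderivative is F(r) = r**6/2 - 12*r**(5/2)/5 + 5*r**3/3 + r**2.
Then F(5) - F(2) = (48275/6 - 60*sqrt(5)) - (148/3 - 48*sqrt(2)/5) = -60*sqrt(5) + 48*sqrt(2)/5 + 15993/2.

-60*sqrt(5) + 48*sqrt(2)/5 + 15993/2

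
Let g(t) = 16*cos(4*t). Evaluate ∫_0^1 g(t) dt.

4*sin(4)

Let u = 4*t, so du = 4 dt. When t = 0, u = 0; when t = 1, u = 4.
The integral becomes 4·∫ cos(u) du from 0 to 4, with antiderivative 4*sin(u).
Back in t: F(t) = 4*sin(4*t).
Then F(1) - F(0) = (4*sin(4)) - (0) = 4*sin(4).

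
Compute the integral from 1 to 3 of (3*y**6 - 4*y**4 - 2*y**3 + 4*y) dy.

25174/35

By the power rule, an antiderivative is F(y) = 3*y**7/7 - 4*y**5/5 - y**4/2 + 2*y**2.
Then F(3) - F(1) = (50427/70) - (79/70) = 25174/35.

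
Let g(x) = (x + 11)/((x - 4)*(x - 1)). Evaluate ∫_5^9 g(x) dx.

-4*log(2) + 5*log(5)

Factor the denominator: x**2 - 5*x + 4 = (x - 1)(x - 4).
Partial fractions: (x + 11)/((x - 4)*(x - 1)) = -4/(x - 1) + 5/(x - 4).
An antiderivative is F(x) = 5*log(x - 4) - 4*log(x - 1).
Then F(9) - F(5) = (-12*log(2) + 5*log(5)) - (-8*log(2)) = -4*log(2) + 5*log(5).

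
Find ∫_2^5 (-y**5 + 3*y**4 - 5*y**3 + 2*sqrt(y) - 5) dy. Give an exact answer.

By the power rule, an antiderivative is F(y) = -y**6/6 + 3*y**5/5 - 5*y**4/4 + 4*y**(3/2)/3 - 5*y.
Then F(5) - F(2) = (-18425/12 + 20*sqrt(5)/3) - (-322/15 + 8*sqrt(2)/3) = -30279/20 - 8*sqrt(2)/3 + 20*sqrt(5)/3.

-30279/20 - 8*sqrt(2)/3 + 20*sqrt(5)/3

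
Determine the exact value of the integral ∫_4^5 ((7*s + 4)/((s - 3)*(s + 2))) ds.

Factor the denominator: s**2 - s - 6 = (s + 2)(s - 3).
Partial fractions: (7*s + 4)/((s - 3)*(s + 2)) = 2/(s + 2) + 5/(s - 3).
An antiderivative is F(s) = 5*log(s - 3) + 2*log(s + 2).
Then F(5) - F(4) = (5*log(2) + 2*log(7)) - (log(36)) = -2*log(3) + 3*log(2) + 2*log(7).

-2*log(3) + 3*log(2) + 2*log(7)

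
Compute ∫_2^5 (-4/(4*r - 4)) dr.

An antiderivative is F(r) = -log(4*r - 4).
Then F(5) - F(2) = (-log(16)) - (-log(4)) = -log(4).

-log(4)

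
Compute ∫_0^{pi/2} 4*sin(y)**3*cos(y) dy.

Let u = sin(y), so du = cos(y) dy. When y = 0, u = 0; when y = pi/2, u = 1.
The integral becomes 4·∫ u**3 du from 0 to 1, with antiderivative u**4.
Back in y: F(y) = sin(y)**4.
Then F(pi/2) - F(0) = (1) - (0) = 1.

1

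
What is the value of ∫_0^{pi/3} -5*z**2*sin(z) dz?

Integrate by parts twice (u = z^2, dv = -5*sin(z) dz).
An antiderivative is F(z) = 5*z**2*cos(z) - 10*z*sin(z) - 10*cos(z).
Then F(pi/3) - F(0) = (-5*sqrt(3)*pi/3 - 5 + 5*pi**2/18) - (-10) = -5*sqrt(3)*pi/3 + 5*pi**2/18 + 5.

-5*sqrt(3)*pi/3 + 5*pi**2/18 + 5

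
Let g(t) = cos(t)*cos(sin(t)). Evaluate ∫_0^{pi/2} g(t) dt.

sin(1)

Let u = sin(t), so du = cos(t) dt. When t = 0, u = 0; when t = pi/2, u = 1.
The integral becomes ∫ cos(u) du from 0 to 1, with antiderivative sin(u).
Back in t: F(t) = sin(sin(t)).
Then F(pi/2) - F(0) = (sin(1)) - (0) = sin(1).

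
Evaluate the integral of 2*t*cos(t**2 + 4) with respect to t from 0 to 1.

sin(5) - sin(4)

Let u = t**2 + 4, so du = 2*t dt. When t = 0, u = 4; when t = 1, u = 5.
The integral becomes ∫ cos(u) du from 4 to 5, with antiderivative sin(u).
Back in t: F(t) = sin(t**2 + 4).
Then F(1) - F(0) = (sin(5)) - (sin(4)) = sin(5) - sin(4).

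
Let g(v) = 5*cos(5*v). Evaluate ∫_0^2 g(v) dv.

sin(10)

Let u = 5*v, so du = 5 dv. When v = 0, u = 0; when v = 2, u = 10.
The integral becomes ∫ cos(u) du from 0 to 10, with antiderivative sin(u).
Back in v: F(v) = sin(5*v).
Then F(2) - F(0) = (sin(10)) - (0) = sin(10).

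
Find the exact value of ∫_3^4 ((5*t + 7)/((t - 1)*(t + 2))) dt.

-3*log(2) - log(5) + 5*log(3)

Factor the denominator: t**2 + t - 2 = (t + 2)(t - 1).
Partial fractions: (5*t + 7)/((t - 1)*(t + 2)) = 1/(t + 2) + 4/(t - 1).
An antiderivative is F(t) = 4*log(t - 1) + log(t + 2).
Then F(4) - F(3) = (log(2) + 5*log(3)) - (log(80)) = -3*log(2) - log(5) + 5*log(3).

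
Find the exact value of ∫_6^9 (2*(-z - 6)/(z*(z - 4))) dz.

Factor the denominator: z**2 - 4*z = z(z - 4).
Partial fractions: 2*(-z - 6)/(z*(z - 4)) = 3/z - 5/(z - 4).
An antiderivative is F(z) = 3*log(z) - 5*log(z - 4).
Then F(9) - F(6) = (-5*log(5) + 6*log(3)) - (log(27/4)) = -5*log(5) + 2*log(2) + 3*log(3).

-5*log(5) + 2*log(2) + 3*log(3)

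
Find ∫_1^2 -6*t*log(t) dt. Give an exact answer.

9/2 - 12*log(2)

Integrate by parts once (u = ln t, dv = -6*t dt).
An antiderivative is F(t) = -3*t**2*(2*log(t) - 1)/2.
Then F(2) - F(1) = (6 - 12*log(2)) - (3/2) = 9/2 - 12*log(2).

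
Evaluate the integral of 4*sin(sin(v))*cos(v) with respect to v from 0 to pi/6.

4 - 4*cos(1/2)

Let u = sin(v), so du = cos(v) dv. When v = 0, u = 0; when v = pi/6, u = 1/2.
The integral becomes 4·∫ sin(u) du from 0 to 1/2, with antiderivative -4*cos(u).
Back in v: F(v) = -4*cos(sin(v)).
Then F(pi/6) - F(0) = (-4*cos(1/2)) - (-4) = 4 - 4*cos(1/2).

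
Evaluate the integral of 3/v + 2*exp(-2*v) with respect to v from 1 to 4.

An antiderivative is F(v) = 3*log(v) - exp(-2*v).
Then F(4) - F(1) = (-exp(-8) + 6*log(2)) - (-exp(-2)) = -exp(-8) + exp(-2) + 6*log(2).

-exp(-8) + exp(-2) + 6*log(2)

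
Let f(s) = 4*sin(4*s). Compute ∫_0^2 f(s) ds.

Let u = 4*s, so du = 4 ds. When s = 0, u = 0; when s = 2, u = 8.
The integral becomes ∫ sin(u) du from 0 to 8, with antiderivative -cos(u).
Back in s: F(s) = -cos(4*s).
Then F(2) - F(0) = (-cos(8)) - (-1) = 1 - cos(8).

1 - cos(8)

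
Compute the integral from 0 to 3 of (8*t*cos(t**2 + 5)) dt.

-4*sin(5) + 4*sin(14)

Let u = t**2 + 5, so du = 2*t dt. When t = 0, u = 5; when t = 3, u = 14.
The integral becomes 4·∫ cos(u) du from 5 to 14, with antiderivative 4*sin(u).
Back in t: F(t) = 4*sin(t**2 + 5).
Then F(3) - F(0) = (4*sin(14)) - (4*sin(5)) = -4*sin(5) + 4*sin(14).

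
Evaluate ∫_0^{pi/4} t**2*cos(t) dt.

sqrt(2)*(-32 + pi**2 + 8*pi)/32

Integrate by parts twice (u = t^2, dv = cos(t) dt).
An antiderivative is F(t) = t**2*sin(t) + 2*t*cos(t) - 2*sin(t).
Then F(pi/4) - F(0) = (sqrt(2)*(-32 + pi**2 + 8*pi)/32) - (0) = sqrt(2)*(-32 + pi**2 + 8*pi)/32.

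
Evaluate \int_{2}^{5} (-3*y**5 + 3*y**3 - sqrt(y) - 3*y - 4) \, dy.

-29469/4 - 10*sqrt(5)/3 + 4*sqrt(2)/3

By the power rule, an antiderivative is F(y) = -y**6/2 + 3*y**4/4 - 2*y**(3/2)/3 - 3*y**2/2 - 4*y.
Then F(5) - F(2) = (-29605/4 - 10*sqrt(5)/3) - (-34 - 4*sqrt(2)/3) = -29469/4 - 10*sqrt(5)/3 + 4*sqrt(2)/3.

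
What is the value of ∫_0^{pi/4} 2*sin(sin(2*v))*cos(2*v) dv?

Let u = sin(2*v), so du = 2*cos(2*v) dv. When v = 0, u = 0; when v = pi/4, u = 1.
The integral becomes ∫ sin(u) du from 0 to 1, with antiderivative -cos(u).
Back in v: F(v) = -cos(sin(2*v)).
Then F(pi/4) - F(0) = (-cos(1)) - (-1) = 1 - cos(1).

1 - cos(1)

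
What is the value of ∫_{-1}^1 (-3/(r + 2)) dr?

-log(27)

An antiderivative is F(r) = -3*log(r + 2).
Then F(1) - F(-1) = (-log(27)) - (0) = -log(27).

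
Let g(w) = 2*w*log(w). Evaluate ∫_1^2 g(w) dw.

-3/2 + log(16)

Integrate by parts once (u = ln w, dv = 2*w dw).
An antiderivative is F(w) = w**2*(2*log(w) - 1)/2.
Then F(2) - F(1) = (-2 + log(16)) - (-1/2) = -3/2 + log(16).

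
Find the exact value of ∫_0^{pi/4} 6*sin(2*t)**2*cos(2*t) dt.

Let u = sin(2*t), so du = 2*cos(2*t) dt. When t = 0, u = 0; when t = pi/4, u = 1.
The integral becomes 3·∫ u**2 du from 0 to 1, with antiderivative u**3.
Back in t: F(t) = sin(2*t)**3.
Then F(pi/4) - F(0) = (1) - (0) = 1.

1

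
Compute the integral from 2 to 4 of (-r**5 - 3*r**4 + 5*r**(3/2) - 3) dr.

-6046/5 - 8*sqrt(2)

By the power rule, an antiderivative is F(r) = -r**6/6 + 2*r**(5/2) - 3*r**5/5 - 3*r.
Then F(4) - F(2) = (-18676/15) - (-538/15 + 8*sqrt(2)) = -6046/5 - 8*sqrt(2).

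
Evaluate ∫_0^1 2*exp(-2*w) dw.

An antiderivative is F(w) = -exp(-2*w).
Then F(1) - F(0) = (-exp(-2)) - (-1) = 1 - exp(-2).

1 - exp(-2)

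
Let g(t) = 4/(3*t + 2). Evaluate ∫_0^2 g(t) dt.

8*log(2)/3

An antiderivative is F(t) = 4*log(3*t + 2)/3.
Then F(2) - F(0) = (log(16)) - (4*log(2)/3) = 8*log(2)/3.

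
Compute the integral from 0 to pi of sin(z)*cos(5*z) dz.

Use the identity sin(z)cos(5*z) = [sin(6*z) + sin(-4*z)]/2.
An antiderivative is F(z) = cos(4*z)/8 - cos(6*z)/12.
Then F(pi) - F(0) = (1/24) - (1/24) = 0.

0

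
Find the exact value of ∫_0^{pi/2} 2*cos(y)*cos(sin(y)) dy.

2*sin(1)

Let u = sin(y), so du = cos(y) dy. When y = 0, u = 0; when y = pi/2, u = 1.
The integral becomes 2·∫ cos(u) du from 0 to 1, with antiderivative 2*sin(u).
Back in y: F(y) = 2*sin(sin(y)).
Then F(pi/2) - F(0) = (2*sin(1)) - (0) = 2*sin(1).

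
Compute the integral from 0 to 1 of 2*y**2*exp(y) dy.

-4 + 2*E

Integrate by parts twice (u = y^2, dv = 2*exp(y) dy).
An antiderivative is F(y) = (2*y**2 - 4*y + 4)*exp(y).
Then F(1) - F(0) = (2*E) - (4) = -4 + 2*E.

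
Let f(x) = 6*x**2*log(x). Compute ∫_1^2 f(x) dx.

Integrate by parts once (u = ln x, dv = 6*x**2 dx).
An antiderivative is F(x) = 2*x**3*(3*log(x) - 1)/3.
Then F(2) - F(1) = (-16/3 + 16*log(2)) - (-2/3) = -14/3 + 16*log(2).

-14/3 + 16*log(2)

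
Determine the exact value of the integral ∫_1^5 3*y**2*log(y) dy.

-124/3 + 125*log(5)

Integrate by parts once (u = ln y, dv = 3*y**2 dy).
An antiderivative is F(y) = y**3*(3*log(y) - 1)/3.
Then F(5) - F(1) = (-125/3 + 125*log(5)) - (-1/3) = -124/3 + 125*log(5).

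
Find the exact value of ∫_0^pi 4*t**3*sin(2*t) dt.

pi*(3 - 2*pi**2)

Integrate by parts 3 times (u = t^3, dv = 4*sin(2*t) dt).
An antiderivative is F(t) = -2*t**3*cos(2*t) + 3*t**2*sin(2*t) + 3*t*cos(2*t) - 3*sin(2*t)/2.
Then F(pi) - F(0) = (pi*(3 - 2*pi**2)) - (0) = pi*(3 - 2*pi**2).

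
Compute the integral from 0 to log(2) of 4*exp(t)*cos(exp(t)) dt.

Let u = exp(t), so du = exp(t) dt. When t = 0, u = 1; when t = log(2), u = 2.
The integral becomes 4·∫ cos(u) du from 1 to 2, with antiderivative 4*sin(u).
Back in t: F(t) = 4*sin(exp(t)).
Then F(log(2)) - F(0) = (4*sin(2)) - (4*sin(1)) = -4*sin(1) + 4*sin(2).

-4*sin(1) + 4*sin(2)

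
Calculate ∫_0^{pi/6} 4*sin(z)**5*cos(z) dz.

1/96

Let u = sin(z), so du = cos(z) dz. When z = 0, u = 0; when z = pi/6, u = 1/2.
The integral becomes 4·∫ u**5 du from 0 to 1/2, with antiderivative 2*u**6/3.
Back in z: F(z) = 2*sin(z)**6/3.
Then F(pi/6) - F(0) = (1/96) - (0) = 1/96.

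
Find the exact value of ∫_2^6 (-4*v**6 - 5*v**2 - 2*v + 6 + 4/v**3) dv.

By the power rule, an antiderivative is F(v) = -4*v**7/7 - 5*v**3/3 - v**2 + 6*v - 2/v**2.
Then F(6) - F(2) = (-20200759/126) - (-3317/42) = -10095404/63.

-10095404/63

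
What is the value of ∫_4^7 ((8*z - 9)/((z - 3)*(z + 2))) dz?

Factor the denominator: z**2 - z - 6 = (z + 2)(z - 3).
Partial fractions: (8*z - 9)/((z - 3)*(z + 2)) = 5/(z + 2) + 3/(z - 3).
An antiderivative is F(z) = 3*log(z - 3) + 5*log(z + 2).
Then F(7) - F(4) = (6*log(2) + 10*log(3)) - (5*log(2) + 5*log(3)) = log(2) + 5*log(3).

log(2) + 5*log(3)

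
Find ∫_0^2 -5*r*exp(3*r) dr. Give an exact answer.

Integrate by parts once (u = r, dv = -5*exp(3*r) dr).
An antiderivative is F(r) = (-15*r + 5)*exp(3*r)/9.
Then F(2) - F(0) = (-25*exp(6)/9) - (5/9) = -25*exp(6)/9 - 5/9.

-25*exp(6)/9 - 5/9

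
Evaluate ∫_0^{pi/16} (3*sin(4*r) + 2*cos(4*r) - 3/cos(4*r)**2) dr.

-sqrt(2)/8

An antiderivative is F(r) = sin(4*r)/2 - 3*cos(4*r)/4 - 3*tan(4*r)/4.
Then F(pi/16) - F(0) = (-3/4 - sqrt(2)/8) - (-3/4) = -sqrt(2)/8.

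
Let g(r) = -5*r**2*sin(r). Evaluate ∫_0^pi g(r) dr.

20 - 5*pi**2

Integrate by parts twice (u = r^2, dv = -5*sin(r) dr).
An antiderivative is F(r) = 5*r**2*cos(r) - 10*r*sin(r) - 10*cos(r).
Then F(pi) - F(0) = (10 - 5*pi**2) - (-10) = 20 - 5*pi**2.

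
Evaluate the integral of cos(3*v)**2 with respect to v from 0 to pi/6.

Use the identity cos^2(3*v) = (1 + cos(6*v))/2.
An antiderivative is F(v) = v/2 + sin(6*v)/12.
Then F(pi/6) - F(0) = (pi/12) - (0) = pi/12.

pi/12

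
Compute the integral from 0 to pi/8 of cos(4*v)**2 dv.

Use the identity cos^2(4*v) = (1 + cos(8*v))/2.
An antiderivative is F(v) = v/2 + sin(8*v)/16.
Then F(pi/8) - F(0) = (pi/16) - (0) = pi/16.

pi/16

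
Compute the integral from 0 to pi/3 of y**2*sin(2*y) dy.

Integrate by parts twice (u = y^2, dv = sin(2*y) dy).
An antiderivative is F(y) = -y**2*cos(2*y)/2 + y*sin(2*y)/2 + cos(2*y)/4.
Then F(pi/3) - F(0) = (-1/8 + pi**2/36 + sqrt(3)*pi/12) - (1/4) = -3/8 + pi**2/36 + sqrt(3)*pi/12.

-3/8 + pi**2/36 + sqrt(3)*pi/12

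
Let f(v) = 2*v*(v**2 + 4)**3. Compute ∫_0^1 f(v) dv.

Let u = v**2 + 4, so du = 2*v dv. When v = 0, u = 4; when v = 1, u = 5.
The integral becomes ∫ u**3 du from 4 to 5, with antiderivative u**4/4.
Back in v: F(v) = (v**2 + 4)**4/4.
Then F(1) - F(0) = (625/4) - (64) = 369/4.

369/4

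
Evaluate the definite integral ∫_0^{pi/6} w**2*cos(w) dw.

-1 + pi**2/72 + sqrt(3)*pi/6

Integrate by parts twice (u = w^2, dv = cos(w) dw).
An antiderivative is F(w) = w**2*sin(w) + 2*w*cos(w) - 2*sin(w).
Then F(pi/6) - F(0) = (-1 + pi**2/72 + sqrt(3)*pi/6) - (0) = -1 + pi**2/72 + sqrt(3)*pi/6.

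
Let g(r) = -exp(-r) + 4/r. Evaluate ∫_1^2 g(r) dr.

An antiderivative is F(r) = 4*log(r) + exp(-r).
Then F(2) - F(1) = (exp(-2) + 4*log(2)) - (exp(-1)) = -exp(-1) + exp(-2) + 4*log(2).

-exp(-1) + exp(-2) + 4*log(2)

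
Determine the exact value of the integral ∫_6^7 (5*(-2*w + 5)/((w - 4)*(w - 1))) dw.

-10*log(3) + 5*log(5)

Factor the denominator: w**2 - 5*w + 4 = (w - 1)(w - 4).
Partial fractions: 5*(-2*w + 5)/((w - 4)*(w - 1)) = -5/(w - 1) - 5/(w - 4).
An antiderivative is F(w) = -5*log(w - 4) - 5*log(w - 1).
Then F(7) - F(6) = (-10*log(3) - 5*log(2)) - (-5*log(5) - 5*log(2)) = -10*log(3) + 5*log(5).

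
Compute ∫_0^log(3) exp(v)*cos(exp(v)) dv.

-sin(1) + sin(3)

Let u = exp(v), so du = exp(v) dv. When v = 0, u = 1; when v = log(3), u = 3.
The integral becomes ∫ cos(u) du from 1 to 3, with antiderivative sin(u).
Back in v: F(v) = sin(exp(v)).
Then F(log(3)) - F(0) = (sin(3)) - (sin(1)) = -sin(1) + sin(3).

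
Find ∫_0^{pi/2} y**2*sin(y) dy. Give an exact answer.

-2 + pi

Integrate by parts twice (u = y^2, dv = sin(y) dy).
An antiderivative is F(y) = -y**2*cos(y) + 2*y*sin(y) + 2*cos(y).
Then F(pi/2) - F(0) = (pi) - (2) = -2 + pi.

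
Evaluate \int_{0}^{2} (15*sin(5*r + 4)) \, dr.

3*cos(4) - 3*cos(14)

Let u = 5*r + 4, so du = 5 dr. When r = 0, u = 4; when r = 2, u = 14.
The integral becomes 3·∫ sin(u) du from 4 to 14, with antiderivative -3*cos(u).
Back in r: F(r) = -3*cos(5*r + 4).
Then F(2) - F(0) = (-3*cos(14)) - (-3*cos(4)) = 3*cos(4) - 3*cos(14).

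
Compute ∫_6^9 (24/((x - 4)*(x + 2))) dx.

Factor the denominator: x**2 - 2*x - 8 = (x + 2)(x - 4).
Partial fractions: 24/((x - 4)*(x + 2)) = -4/(x + 2) + 4/(x - 4).
An antiderivative is F(x) = 4*log(x - 4) - 4*log(x + 2).
Then F(9) - F(6) = (-4*log(11) + 4*log(5)) - (-8*log(2)) = -4*log(11) + 8*log(2) + 4*log(5).

-4*log(11) + 8*log(2) + 4*log(5)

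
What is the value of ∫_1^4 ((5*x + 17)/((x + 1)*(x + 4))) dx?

-log(2) + 3*log(5)

Factor the denominator: x**2 + 5*x + 4 = (x + 4)(x + 1).
Partial fractions: (5*x + 17)/((x + 1)*(x + 4)) = 1/(x + 4) + 4/(x + 1).
An antiderivative is F(x) = 4*log(x + 1) + log(x + 4).
Then F(4) - F(1) = (3*log(2) + 4*log(5)) - (log(80)) = -log(2) + 3*log(5).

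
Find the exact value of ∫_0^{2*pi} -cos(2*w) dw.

0

An antiderivative is F(w) = -sin(2*w)/2.
Then F(2*pi) - F(0) = (0) - (0) = 0.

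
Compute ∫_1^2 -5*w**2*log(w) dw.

Integrate by parts once (u = ln w, dv = -5*w**2 dw).
An antiderivative is F(w) = -5*w**3*(3*log(w) - 1)/9.
Then F(2) - F(1) = (40/9 - 40*log(2)/3) - (5/9) = 35/9 - 40*log(2)/3.

35/9 - 40*log(2)/3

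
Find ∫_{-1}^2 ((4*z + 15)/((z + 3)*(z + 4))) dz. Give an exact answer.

-2*log(2) + 3*log(5)

Factor the denominator: z**2 + 7*z + 12 = (z + 4)(z + 3).
Partial fractions: (4*z + 15)/((z + 3)*(z + 4)) = 1/(z + 4) + 3/(z + 3).
An antiderivative is F(z) = 3*log(z + 3) + log(z + 4).
Then F(2) - F(-1) = (log(2) + log(3) + 3*log(5)) - (log(24)) = -2*log(2) + 3*log(5).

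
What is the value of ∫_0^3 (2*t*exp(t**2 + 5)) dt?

-exp(5) + exp(14)

Let u = t**2 + 5, so du = 2*t dt. When t = 0, u = 5; when t = 3, u = 14.
The integral becomes ∫ exp(u) du from 5 to 14, with antiderivative exp(u).
Back in t: F(t) = exp(t**2 + 5).
Then F(3) - F(0) = (exp(14)) - (exp(5)) = -exp(5) + exp(14).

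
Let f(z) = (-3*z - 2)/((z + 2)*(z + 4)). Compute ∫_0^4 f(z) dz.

Factor the denominator: z**2 + 6*z + 8 = (z + 4)(z + 2).
Partial fractions: (-3*z - 2)/((z + 2)*(z + 4)) = -5/(z + 4) + 2/(z + 2).
An antiderivative is F(z) = 2*log(z + 2) - 5*log(z + 4).
Then F(4) - F(0) = (-13*log(2) + 2*log(3)) - (-8*log(2)) = log(9/32).

log(9/32)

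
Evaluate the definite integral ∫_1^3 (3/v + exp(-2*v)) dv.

An antiderivative is F(v) = 3*log(v) - exp(-2*v)/2.
Then F(3) - F(1) = (-exp(-6)/2 + 3*log(3)) - (-exp(-2)/2) = (-1 + exp(4) + 6*exp(6)*log(3))*exp(-6)/2.

(-1 + exp(4) + 6*exp(6)*log(3))*exp(-6)/2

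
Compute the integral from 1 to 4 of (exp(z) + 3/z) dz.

-exp(1) + log(64) + exp(4)

An antiderivative is F(z) = exp(z) + 3*log(z).
Then F(4) - F(1) = (log(64) + exp(4)) - (exp(1)) = -exp(1) + log(64) + exp(4).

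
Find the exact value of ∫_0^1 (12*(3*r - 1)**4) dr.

Let u = 3*r - 1, so du = 3 dr. When r = 0, u = -1; when r = 1, u = 2.
The integral becomes 4·∫ u**4 du from -1 to 2, with antiderivative 4*u**5/5.
Back in r: F(r) = 4*(3*r - 1)**5/5.
Then F(1) - F(0) = (128/5) - (-4/5) = 132/5.

132/5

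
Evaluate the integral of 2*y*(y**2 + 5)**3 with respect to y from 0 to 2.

Let u = y**2 + 5, so du = 2*y dy. When y = 0, u = 5; when y = 2, u = 9.
The integral becomes ∫ u**3 du from 5 to 9, with antiderivative u**4/4.
Back in y: F(y) = (y**2 + 5)**4/4.
Then F(2) - F(0) = (6561/4) - (625/4) = 1484.

1484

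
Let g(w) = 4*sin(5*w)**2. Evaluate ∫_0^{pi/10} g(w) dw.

Use the identity sin^2(5*w) = (1 - cos(10*w))/2.
An antiderivative is F(w) = 2*w - sin(10*w)/5.
Then F(pi/10) - F(0) = (pi/5) - (0) = pi/5.

pi/5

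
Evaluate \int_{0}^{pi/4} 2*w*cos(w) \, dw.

-2 + sqrt(2)*pi/4 + sqrt(2)

Integrate by parts once (u = w, dv = 2*cos(w) dw).
An antiderivative is F(w) = 2*w*sin(w) + 2*cos(w).
Then F(pi/4) - F(0) = (sqrt(2)*(pi + 4)/4) - (2) = -2 + sqrt(2)*pi/4 + sqrt(2).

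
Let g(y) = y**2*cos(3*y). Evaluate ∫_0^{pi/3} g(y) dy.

Integrate by parts twice (u = y^2, dv = cos(3*y) dy).
An antiderivative is F(y) = y**2*sin(3*y)/3 + 2*y*cos(3*y)/9 - 2*sin(3*y)/27.
Then F(pi/3) - F(0) = (-2*pi/27) - (0) = -2*pi/27.

-2*pi/27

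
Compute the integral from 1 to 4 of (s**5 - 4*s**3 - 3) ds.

837/2

By the power rule, an antiderivative is F(s) = s**6/6 - s**4 - 3*s.
Then F(4) - F(1) = (1244/3) - (-23/6) = 837/2.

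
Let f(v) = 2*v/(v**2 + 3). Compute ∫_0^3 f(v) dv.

Let u = v**2 + 3, so du = 2*v dv. When v = 0, u = 3; when v = 3, u = 12.
The integral becomes ∫ 1/u du from 3 to 12, with antiderivative log(u).
Back in v: F(v) = log(v**2 + 3).
Then F(3) - F(0) = (log(12)) - (log(3)) = log(4).

log(4)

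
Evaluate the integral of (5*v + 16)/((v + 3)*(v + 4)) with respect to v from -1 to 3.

Factor the denominator: v**2 + 7*v + 12 = (v + 4)(v + 3).
Partial fractions: (5*v + 16)/((v + 3)*(v + 4)) = 4/(v + 4) + 1/(v + 3).
An antiderivative is F(v) = log(v + 3) + 4*log(v + 4).
Then F(3) - F(-1) = (log(2) + log(3) + 4*log(7)) - (log(2) + 4*log(3)) = -3*log(3) + 4*log(7).

-3*log(3) + 4*log(7)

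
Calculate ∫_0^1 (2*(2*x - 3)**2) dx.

Let u = 2*x - 3, so du = 2 dx. When x = 0, u = -3; when x = 1, u = -1.
The integral becomes ∫ u**2 du from -3 to -1, with antiderivative u**3/3.
Back in x: F(x) = (2*x - 3)**3/3.
Then F(1) - F(0) = (-1/3) - (-9) = 26/3.

26/3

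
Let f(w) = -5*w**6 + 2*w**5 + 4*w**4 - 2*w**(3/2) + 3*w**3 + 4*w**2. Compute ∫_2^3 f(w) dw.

-140863/140 - 36*sqrt(3)/5 + 16*sqrt(2)/5

By the power rule, an antiderivative is F(w) = -5*w**7/7 + w**6/3 - 4*w**(5/2)/5 + 4*w**5/5 + 3*w**4/4 + 4*w**3/3.
Then F(3) - F(2) = (-143919/140 - 36*sqrt(3)/5) - (-764/35 - 16*sqrt(2)/5) = -140863/140 - 36*sqrt(3)/5 + 16*sqrt(2)/5.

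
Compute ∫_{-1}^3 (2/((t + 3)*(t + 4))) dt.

Factor the denominator: t**2 + 7*t + 12 = (t + 4)(t + 3).
Partial fractions: 2/((t + 3)*(t + 4)) = -2/(t + 4) + 2/(t + 3).
An antiderivative is F(t) = 2*log(t + 3) - 2*log(t + 4).
Then F(3) - F(-1) = (log(36/49)) - (log(4/9)) = log(81/49).

log(81/49)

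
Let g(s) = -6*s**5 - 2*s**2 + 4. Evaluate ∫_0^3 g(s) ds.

-735

By the power rule, an antiderivative is F(s) = -s**6 - 2*s**3/3 + 4*s.
Then F(3) - F(0) = (-735) - (0) = -735.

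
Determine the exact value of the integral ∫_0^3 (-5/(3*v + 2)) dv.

-5*log(11)/3 + 5*log(2)/3

An antiderivative is F(v) = -5*log(3*v + 2)/3.
Then F(3) - F(0) = (-5*log(11)/3) - (-5*log(2)/3) = -5*log(11)/3 + 5*log(2)/3.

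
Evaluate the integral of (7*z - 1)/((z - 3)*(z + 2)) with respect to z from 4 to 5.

-3*log(3) + log(2) + 3*log(7)

Factor the denominator: z**2 - z - 6 = (z + 2)(z - 3).
Partial fractions: (7*z - 1)/((z - 3)*(z + 2)) = 3/(z + 2) + 4/(z - 3).
An antiderivative is F(z) = 4*log(z - 3) + 3*log(z + 2).
Then F(5) - F(4) = (4*log(2) + 3*log(7)) - (3*log(2) + 3*log(3)) = -3*log(3) + log(2) + 3*log(7).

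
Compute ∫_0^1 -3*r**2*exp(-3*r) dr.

Integrate by parts twice (u = r^2, dv = -3*exp(-3*r) dr).
An antiderivative is F(r) = (9*r**2 + 6*r + 2)*exp(-3*r)/9.
Then F(1) - F(0) = (17*exp(-3)/9) - (2/9) = -2/9 + 17*exp(-3)/9.

-2/9 + 17*exp(-3)/9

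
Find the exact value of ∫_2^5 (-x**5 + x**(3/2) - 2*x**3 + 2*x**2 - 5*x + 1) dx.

By the power rule, an antiderivative is F(x) = -x**6/6 + 2*x**(5/2)/5 - x**4/2 + 2*x**3/3 - 5*x**2/2 + x.
Then F(5) - F(2) = (-17345/6 + 10*sqrt(5)) - (-64/3 + 8*sqrt(2)/5) = -5739/2 - 8*sqrt(2)/5 + 10*sqrt(5).

-5739/2 - 8*sqrt(2)/5 + 10*sqrt(5)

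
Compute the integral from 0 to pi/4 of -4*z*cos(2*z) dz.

Integrate by parts once (u = z, dv = -4*cos(2*z) dz).
An antiderivative is F(z) = -2*z*sin(2*z) - cos(2*z).
Then F(pi/4) - F(0) = (-pi/2) - (-1) = 1 - pi/2.

1 - pi/2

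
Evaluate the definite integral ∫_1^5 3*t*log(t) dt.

-18 + 75*log(5)/2

Integrate by parts once (u = ln t, dv = 3*t dt).
An antiderivative is F(t) = 3*t**2*(2*log(t) - 1)/4.
Then F(5) - F(1) = (-75/4 + 75*log(5)/2) - (-3/4) = -18 + 75*log(5)/2.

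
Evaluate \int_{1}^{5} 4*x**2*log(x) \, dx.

Integrate by parts once (u = ln x, dv = 4*x**2 dx).
An antiderivative is F(x) = 4*x**3*(3*log(x) - 1)/9.
Then F(5) - F(1) = (-500/9 + 500*log(5)/3) - (-4/9) = -496/9 + 500*log(5)/3.

-496/9 + 500*log(5)/3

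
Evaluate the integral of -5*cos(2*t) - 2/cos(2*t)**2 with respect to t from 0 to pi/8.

An antiderivative is F(t) = -5*sin(2*t)/2 - tan(2*t).
Then F(pi/8) - F(0) = (-5*sqrt(2)/4 - 1) - (0) = -5*sqrt(2)/4 - 1.

-5*sqrt(2)/4 - 1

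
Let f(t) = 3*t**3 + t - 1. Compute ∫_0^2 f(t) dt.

By the power rule, an antiderivative is F(t) = 3*t**4/4 + t**2/2 - t.
Then F(2) - F(0) = (12) - (0) = 12.

12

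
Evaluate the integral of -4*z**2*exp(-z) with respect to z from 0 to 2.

-8 + 40*exp(-2)

Integrate by parts twice (u = z^2, dv = -4*exp(-z) dz).
An antiderivative is F(z) = (4*z**2 + 8*z + 8)*exp(-z).
Then F(2) - F(0) = (40*exp(-2)) - (8) = -8 + 40*exp(-2).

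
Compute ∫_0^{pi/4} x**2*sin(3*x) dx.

-2/27 - sqrt(2)/27 + sqrt(2)*pi/36 + sqrt(2)*pi**2/96

Integrate by parts twice (u = x^2, dv = sin(3*x) dx).
An antiderivative is F(x) = -x**2*cos(3*x)/3 + 2*x*sin(3*x)/9 + 2*cos(3*x)/27.
Then F(pi/4) - F(0) = (sqrt(2)*(-32 + 24*pi + 9*pi**2)/864) - (2/27) = -2/27 - sqrt(2)/27 + sqrt(2)*pi/36 + sqrt(2)*pi**2/96.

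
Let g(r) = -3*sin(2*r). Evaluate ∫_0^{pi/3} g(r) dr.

An antiderivative is F(r) = 3*cos(2*r)/2.
Then F(pi/3) - F(0) = (-3/4) - (3/2) = -9/4.

-9/4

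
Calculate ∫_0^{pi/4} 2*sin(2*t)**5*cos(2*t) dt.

Let u = sin(2*t), so du = 2*cos(2*t) dt. When t = 0, u = 0; when t = pi/4, u = 1.
The integral becomes ∫ u**5 du from 0 to 1, with antiderivative u**6/6.
Back in t: F(t) = sin(2*t)**6/6.
Then F(pi/4) - F(0) = (1/6) - (0) = 1/6.

1/6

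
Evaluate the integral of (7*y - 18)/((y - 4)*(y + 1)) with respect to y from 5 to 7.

Factor the denominator: y**2 - 3*y - 4 = (y + 1)(y - 4).
Partial fractions: (7*y - 18)/((y - 4)*(y + 1)) = 5/(y + 1) + 2/(y - 4).
An antiderivative is F(y) = 2*log(y - 4) + 5*log(y + 1).
Then F(7) - F(5) = (2*log(3) + 15*log(2)) - (5*log(2) + 5*log(3)) = -3*log(3) + 10*log(2).

-3*log(3) + 10*log(2)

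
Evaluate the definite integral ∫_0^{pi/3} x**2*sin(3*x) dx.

-4/27 + pi**2/27

Integrate by parts twice (u = x^2, dv = sin(3*x) dx).
An antiderivative is F(x) = -x**2*cos(3*x)/3 + 2*x*sin(3*x)/9 + 2*cos(3*x)/27.
Then F(pi/3) - F(0) = (-2/27 + pi**2/27) - (2/27) = -4/27 + pi**2/27.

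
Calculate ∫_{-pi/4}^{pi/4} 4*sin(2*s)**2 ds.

Use the identity sin^2(2*s) = (1 - cos(4*s))/2.
An antiderivative is F(s) = 2*s - sin(4*s)/2.
Then F(pi/4) - F(-pi/4) = (pi/2) - (-pi/2) = pi.

pi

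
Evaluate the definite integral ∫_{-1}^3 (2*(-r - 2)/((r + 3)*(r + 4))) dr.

-4*log(7) + 6*log(3)

Factor the denominator: r**2 + 7*r + 12 = (r + 4)(r + 3).
Partial fractions: 2*(-r - 2)/((r + 3)*(r + 4)) = -4/(r + 4) + 2/(r + 3).
An antiderivative is F(r) = 2*log(r + 3) - 4*log(r + 4).
Then F(3) - F(-1) = (-4*log(7) + 2*log(2) + 2*log(3)) - (log(4/81)) = -4*log(7) + 6*log(3).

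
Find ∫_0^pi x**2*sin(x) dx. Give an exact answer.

-4 + pi**2

Integrate by parts twice (u = x^2, dv = sin(x) dx).
An antiderivative is F(x) = -x**2*cos(x) + 2*x*sin(x) + 2*cos(x).
Then F(pi) - F(0) = (-2 + pi**2) - (2) = -4 + pi**2.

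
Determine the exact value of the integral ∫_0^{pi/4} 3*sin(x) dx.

3 - 3*sqrt(2)/2

An antiderivative is F(x) = -3*cos(x).
Then F(pi/4) - F(0) = (-3*sqrt(2)/2) - (-3) = 3 - 3*sqrt(2)/2.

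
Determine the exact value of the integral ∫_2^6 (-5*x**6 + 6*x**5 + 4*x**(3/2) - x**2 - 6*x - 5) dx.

-3222580/21 - 32*sqrt(2)/5 + 288*sqrt(6)/5

By the power rule, an antiderivative is F(x) = -5*x**7/7 + x**6 + 8*x**(5/2)/5 - x**3/3 - 3*x**2 - 5*x.
Then F(6) - F(2) = (-1074558/7 + 288*sqrt(6)/5) - (-1094/21 + 32*sqrt(2)/5) = -3222580/21 - 32*sqrt(2)/5 + 288*sqrt(6)/5.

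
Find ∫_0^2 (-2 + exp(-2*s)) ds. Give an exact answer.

-7/2 - exp(-4)/2

An antiderivative is F(s) = -2*s - exp(-2*s)/2.
Then F(2) - F(0) = (-4 - exp(-4)/2) - (-1/2) = -7/2 - exp(-4)/2.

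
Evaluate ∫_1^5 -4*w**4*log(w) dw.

12496/25 - 2500*log(5)

Integrate by parts once (u = ln w, dv = -4*w**4 dw).
An antiderivative is F(w) = -4*w**5*(5*log(w) - 1)/25.
Then F(5) - F(1) = (500 - 2500*log(5)) - (4/25) = 12496/25 - 2500*log(5).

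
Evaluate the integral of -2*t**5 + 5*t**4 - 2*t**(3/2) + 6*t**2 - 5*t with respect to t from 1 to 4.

By the power rule, an antiderivative is F(t) = -t**6/3 - 4*t**(5/2)/5 + t**5 + 2*t**3 - 5*t**2/2.
Then F(4) - F(1) = (-4184/15) - (-19/30) = -2783/10.

-2783/10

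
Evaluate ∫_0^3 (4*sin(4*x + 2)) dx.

cos(2) - cos(14)

Let u = 4*x + 2, so du = 4 dx. When x = 0, u = 2; when x = 3, u = 14.
The integral becomes ∫ sin(u) du from 2 to 14, with antiderivative -cos(u).
Back in x: F(x) = -cos(4*x + 2).
Then F(3) - F(0) = (-cos(14)) - (-cos(2)) = cos(2) - cos(14).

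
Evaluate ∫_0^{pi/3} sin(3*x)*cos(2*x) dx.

Use the identity sin(3*x)cos(2*x) = [sin(5*x) + sin(x)]/2.
An antiderivative is F(x) = -cos(x)/2 - cos(5*x)/10.
Then F(pi/3) - F(0) = (-3/10) - (-3/5) = 3/10.

3/10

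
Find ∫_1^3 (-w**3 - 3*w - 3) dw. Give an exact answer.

By the power rule, an antiderivative is F(w) = -w**4/4 - 3*w**2/2 - 3*w.
Then F(3) - F(1) = (-171/4) - (-19/4) = -38.

-38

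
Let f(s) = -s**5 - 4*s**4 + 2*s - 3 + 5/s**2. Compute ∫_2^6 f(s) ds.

-209083/15

By the power rule, an antiderivative is F(s) = -s**6/6 - 4*s**5/5 + s**2 - 3*s - 5/s.
Then F(6) - F(2) = (-419389/30) - (-1223/30) = -209083/15.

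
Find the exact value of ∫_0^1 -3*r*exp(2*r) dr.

Integrate by parts once (u = r, dv = -3*exp(2*r) dr).
An antiderivative is F(r) = (-6*r + 3)*exp(2*r)/4.
Then F(1) - F(0) = (-3*exp(2)/4) - (3/4) = -3*exp(2)/4 - 3/4.

-3*exp(2)/4 - 3/4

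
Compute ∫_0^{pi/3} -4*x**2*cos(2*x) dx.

-sqrt(3)*pi**2/9 + sqrt(3)/2 + pi/3

Integrate by parts twice (u = x^2, dv = -4*cos(2*x) dx).
An antiderivative is F(x) = -2*x**2*sin(2*x) - 2*x*cos(2*x) + sin(2*x).
Then F(pi/3) - F(0) = (-sqrt(3)*pi**2/9 + sqrt(3)/2 + pi/3) - (0) = -sqrt(3)*pi**2/9 + sqrt(3)/2 + pi/3.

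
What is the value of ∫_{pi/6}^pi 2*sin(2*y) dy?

An antiderivative is F(y) = -cos(2*y).
Then F(pi) - F(pi/6) = (-1) - (-1/2) = -1/2.

-1/2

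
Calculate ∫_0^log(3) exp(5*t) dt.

242/5

Let u = exp(t), so du = exp(t) dt. When t = 0, u = 1; when t = log(3), u = 3.
The integral becomes ∫ u**4 du from 1 to 3, with antiderivative u**5/5.
Back in t: F(t) = exp(5*t)/5.
Then F(log(3)) - F(0) = (243/5) - (1/5) = 242/5.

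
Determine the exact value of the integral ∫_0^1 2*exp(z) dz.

-2 + 2*E

An antiderivative is F(z) = 2*exp(z).
Then F(1) - F(0) = (2*E) - (2) = -2 + 2*E.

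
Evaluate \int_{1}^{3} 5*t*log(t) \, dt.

-10 + 45*log(3)/2

Integrate by parts once (u = ln t, dv = 5*t dt).
An antiderivative is F(t) = 5*t**2*(2*log(t) - 1)/4.
Then F(3) - F(1) = (-45/4 + 45*log(3)/2) - (-5/4) = -10 + 45*log(3)/2.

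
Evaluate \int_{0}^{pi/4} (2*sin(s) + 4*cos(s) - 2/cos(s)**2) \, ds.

An antiderivative is F(s) = 4*sin(s) - 2*cos(s) - 2*tan(s).
Then F(pi/4) - F(0) = (-2 + sqrt(2)) - (-2) = sqrt(2).

sqrt(2)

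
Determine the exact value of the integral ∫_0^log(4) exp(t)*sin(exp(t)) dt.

Let u = exp(t), so du = exp(t) dt. When t = 0, u = 1; when t = log(4), u = 4.
The integral becomes ∫ sin(u) du from 1 to 4, with antiderivative -cos(u).
Back in t: F(t) = -cos(exp(t)).
Then F(log(4)) - F(0) = (-cos(4)) - (-cos(1)) = cos(1) - cos(4).

cos(1) - cos(4)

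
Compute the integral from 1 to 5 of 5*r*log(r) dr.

-30 + 125*log(5)/2

Integrate by parts once (u = ln r, dv = 5*r dr).
An antiderivative is F(r) = 5*r**2*(2*log(r) - 1)/4.
Then F(5) - F(1) = (-125/4 + 125*log(5)/2) - (-5/4) = -30 + 125*log(5)/2.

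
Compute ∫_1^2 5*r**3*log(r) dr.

Integrate by parts once (u = ln r, dv = 5*r**3 dr).
An antiderivative is F(r) = 5*r**4*(4*log(r) - 1)/16.
Then F(2) - F(1) = (-5 + 20*log(2)) - (-5/16) = -75/16 + 20*log(2).

-75/16 + 20*log(2)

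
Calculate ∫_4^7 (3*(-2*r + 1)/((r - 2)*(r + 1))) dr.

-log(64)

Factor the denominator: r**2 - r - 2 = (r + 1)(r - 2).
Partial fractions: 3*(-2*r + 1)/((r - 2)*(r + 1)) = -3/(r + 1) - 3/(r - 2).
An antiderivative is F(r) = -3*log(r - 2) - 3*log(r + 1).
Then F(7) - F(4) = (-9*log(2) - 3*log(5)) - (-3*log(5) - 3*log(2)) = -log(64).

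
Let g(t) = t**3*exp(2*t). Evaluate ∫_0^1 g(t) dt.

Integrate by parts 3 times (u = t^3, dv = exp(2*t) dt).
An antiderivative is F(t) = (4*t**3 - 6*t**2 + 6*t - 3)*exp(2*t)/8.
Then F(1) - F(0) = (exp(2)/8) - (-3/8) = 3/8 + exp(2)/8.

3/8 + exp(2)/8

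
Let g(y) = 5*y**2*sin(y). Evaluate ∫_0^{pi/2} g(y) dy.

-10 + 5*pi

Integrate by parts twice (u = y^2, dv = 5*sin(y) dy).
An antiderivative is F(y) = -5*y**2*cos(y) + 10*y*sin(y) + 10*cos(y).
Then F(pi/2) - F(0) = (5*pi) - (10) = -10 + 5*pi.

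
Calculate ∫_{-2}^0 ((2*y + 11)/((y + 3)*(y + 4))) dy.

Factor the denominator: y**2 + 7*y + 12 = (y + 4)(y + 3).
Partial fractions: (2*y + 11)/((y + 3)*(y + 4)) = -3/(y + 4) + 5/(y + 3).
An antiderivative is F(y) = 5*log(y + 3) - 3*log(y + 4).
Then F(0) - F(-2) = (-6*log(2) + 5*log(3)) - (-log(8)) = -3*log(2) + 5*log(3).

-3*log(2) + 5*log(3)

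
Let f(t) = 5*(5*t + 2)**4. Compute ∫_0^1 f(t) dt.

3355

Let u = 5*t + 2, so du = 5 dt. When t = 0, u = 2; when t = 1, u = 7.
The integral becomes ∫ u**4 du from 2 to 7, with antiderivative u**5/5.
Back in t: F(t) = (5*t + 2)**5/5.
Then F(1) - F(0) = (16807/5) - (32/5) = 3355.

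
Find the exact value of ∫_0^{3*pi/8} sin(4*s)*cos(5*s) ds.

-4/9 + 5*sqrt(2 - sqrt(2))/18

Use the identity sin(4*s)cos(5*s) = [sin(9*s) + sin(-s)]/2.
An antiderivative is F(s) = cos(s)/2 - cos(9*s)/18.
Then F(3*pi/8) - F(0) = (5*sqrt(2 - sqrt(2))/18) - (4/9) = -4/9 + 5*sqrt(2 - sqrt(2))/18.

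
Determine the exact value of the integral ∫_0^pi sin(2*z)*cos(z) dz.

Use the identity sin(2*z)cos(z) = [sin(3*z) + sin(z)]/2.
An antiderivative is F(z) = -cos(z)/2 - cos(3*z)/6.
Then F(pi) - F(0) = (2/3) - (-2/3) = 4/3.

4/3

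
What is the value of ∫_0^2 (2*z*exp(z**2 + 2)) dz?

-exp(2) + exp(6)

Let u = z**2 + 2, so du = 2*z dz. When z = 0, u = 2; when z = 2, u = 6.
The integral becomes ∫ exp(u) du from 2 to 6, with antiderivative exp(u).
Back in z: F(z) = exp(z**2 + 2).
Then F(2) - F(0) = (exp(6)) - (exp(2)) = -exp(2) + exp(6).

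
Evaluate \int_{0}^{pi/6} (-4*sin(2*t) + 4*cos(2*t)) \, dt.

-1 + sqrt(3)

An antiderivative is F(t) = 2*sin(2*t) + 2*cos(2*t).
Then F(pi/6) - F(0) = (1 + sqrt(3)) - (2) = -1 + sqrt(3).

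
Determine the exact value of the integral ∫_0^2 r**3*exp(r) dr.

6 + 2*exp(2)

Integrate by parts 3 times (u = r^3, dv = exp(r) dr).
An antiderivative is F(r) = (r**3 - 3*r**2 + 6*r - 6)*exp(r).
Then F(2) - F(0) = (2*exp(2)) - (-6) = 6 + 2*exp(2).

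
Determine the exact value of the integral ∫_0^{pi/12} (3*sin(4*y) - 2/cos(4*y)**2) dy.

An antiderivative is F(y) = -3*cos(4*y)/4 - tan(4*y)/2.
Then F(pi/12) - F(0) = (-sqrt(3)/2 - 3/8) - (-3/4) = 3/8 - sqrt(3)/2.

3/8 - sqrt(3)/2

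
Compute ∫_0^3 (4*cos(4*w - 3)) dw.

Let u = 4*w - 3, so du = 4 dw. When w = 0, u = -3; when w = 3, u = 9.
The integral becomes ∫ cos(u) du from -3 to 9, with antiderivative sin(u).
Back in w: F(w) = sin(4*w - 3).
Then F(3) - F(0) = (sin(9)) - (-sin(3)) = sin(3) + sin(9).

sin(3) + sin(9)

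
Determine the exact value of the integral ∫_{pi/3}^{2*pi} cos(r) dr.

-sqrt(3)/2

An antiderivative is F(r) = sin(r).
Then F(2*pi) - F(pi/3) = (0) - (sqrt(3)/2) = -sqrt(3)/2.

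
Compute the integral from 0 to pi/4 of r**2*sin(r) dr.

Integrate by parts twice (u = r^2, dv = sin(r) dr).
An antiderivative is F(r) = -r**2*cos(r) + 2*r*sin(r) + 2*cos(r).
Then F(pi/4) - F(0) = (sqrt(2)*(-pi**2 + 8*pi + 32)/32) - (2) = -2 - sqrt(2)*pi**2/32 + sqrt(2)*pi/4 + sqrt(2).

-2 - sqrt(2)*pi**2/32 + sqrt(2)*pi/4 + sqrt(2)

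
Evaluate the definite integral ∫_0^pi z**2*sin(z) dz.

Integrate by parts twice (u = z^2, dv = sin(z) dz).
An antiderivative is F(z) = -z**2*cos(z) + 2*z*sin(z) + 2*cos(z).
Then F(pi) - F(0) = (-2 + pi**2) - (2) = -4 + pi**2.

-4 + pi**2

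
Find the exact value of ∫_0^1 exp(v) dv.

An antiderivative is F(v) = exp(v).
Then F(1) - F(0) = (E) - (1) = -1 + E.

-1 + E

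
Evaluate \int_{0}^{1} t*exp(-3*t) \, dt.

Integrate by parts once (u = t, dv = exp(-3*t) dt).
An antiderivative is F(t) = (-3*t - 1)*exp(-3*t)/9.
Then F(1) - F(0) = (-4*exp(-3)/9) - (-1/9) = (-4 + exp(3))*exp(-3)/9.

(-4 + exp(3))*exp(-3)/9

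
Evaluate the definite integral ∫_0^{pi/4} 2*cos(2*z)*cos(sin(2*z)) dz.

Let u = sin(2*z), so du = 2*cos(2*z) dz. When z = 0, u = 0; when z = pi/4, u = 1.
The integral becomes ∫ cos(u) du from 0 to 1, with antiderivative sin(u).
Back in z: F(z) = sin(sin(2*z)).
Then F(pi/4) - F(0) = (sin(1)) - (0) = sin(1).

sin(1)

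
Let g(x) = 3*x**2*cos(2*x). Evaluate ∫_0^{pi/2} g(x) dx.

-3*pi/4

Integrate by parts twice (u = x^2, dv = 3*cos(2*x) dx).
An antiderivative is F(x) = 3*x**2*sin(2*x)/2 + 3*x*cos(2*x)/2 - 3*sin(2*x)/4.
Then F(pi/2) - F(0) = (-3*pi/4) - (0) = -3*pi/4.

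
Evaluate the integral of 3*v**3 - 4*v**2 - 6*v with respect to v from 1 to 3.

4/3

By the power rule, an antiderivative is F(v) = 3*v**4/4 - 4*v**3/3 - 3*v**2.
Then F(3) - F(1) = (-9/4) - (-43/12) = 4/3.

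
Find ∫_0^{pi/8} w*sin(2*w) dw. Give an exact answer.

Integrate by parts once (u = w, dv = sin(2*w) dw).
An antiderivative is F(w) = -w*cos(2*w)/2 + sin(2*w)/4.
Then F(pi/8) - F(0) = (sqrt(2)*(4 - pi)/32) - (0) = sqrt(2)*(4 - pi)/32.

sqrt(2)*(4 - pi)/32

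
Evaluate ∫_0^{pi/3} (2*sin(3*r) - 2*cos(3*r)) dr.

An antiderivative is F(r) = -2*sin(3*r)/3 - 2*cos(3*r)/3.
Then F(pi/3) - F(0) = (2/3) - (-2/3) = 4/3.

4/3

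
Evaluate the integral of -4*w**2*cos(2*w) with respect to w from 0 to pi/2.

pi

Integrate by parts twice (u = w^2, dv = -4*cos(2*w) dw).
An antiderivative is F(w) = -2*w**2*sin(2*w) - 2*w*cos(2*w) + sin(2*w).
Then F(pi/2) - F(0) = (pi) - (0) = pi.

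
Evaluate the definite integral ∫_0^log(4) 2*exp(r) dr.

6

An antiderivative is F(r) = 2*exp(r).
Then F(log(4)) - F(0) = (8) - (2) = 6.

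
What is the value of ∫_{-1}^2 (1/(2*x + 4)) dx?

An antiderivative is F(x) = log(2*x + 4)/2.
Then F(2) - F(-1) = (3*log(2)/2) - (log(2)/2) = log(2).

log(2)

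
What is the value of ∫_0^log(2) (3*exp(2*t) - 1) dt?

9/2 - log(2)

An antiderivative is F(t) = 3*exp(2*t)/2 - t.
Then F(log(2)) - F(0) = (6 - log(2)) - (3/2) = 9/2 - log(2).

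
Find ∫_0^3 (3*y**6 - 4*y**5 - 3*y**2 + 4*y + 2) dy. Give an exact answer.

By the power rule, an antiderivative is F(y) = 3*y**7/7 - 2*y**6/3 - y**3 + 2*y**2 + 2*y.
Then F(3) - F(0) = (3138/7) - (0) = 3138/7.

3138/7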